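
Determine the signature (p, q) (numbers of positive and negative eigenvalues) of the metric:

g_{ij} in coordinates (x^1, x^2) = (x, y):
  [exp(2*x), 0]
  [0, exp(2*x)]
The metric is diagonal, so its eigenvalues are the diagonal entries: exp(2*x), exp(2*x) (at a generic point, where coordinate-dependent entries are positive).
2 positive, 0 negative.
(2, 0) - Riemannian (positive definite)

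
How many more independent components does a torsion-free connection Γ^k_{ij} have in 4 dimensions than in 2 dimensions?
Independent components in n dimensions: n × n(n+1)/2 = n^2(n+1)/2.
4D: 4 × 10 = 40
2D: 2 × 3 = 6
Difference = 40 - 6 = 34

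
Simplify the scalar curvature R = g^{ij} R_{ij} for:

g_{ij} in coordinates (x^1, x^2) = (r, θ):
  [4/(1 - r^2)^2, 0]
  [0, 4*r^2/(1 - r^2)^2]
Non-zero Christoffel symbols (Γ^k_{ij} = Γ^k_{ji}):
Γ^r_{r r} = 2*r/(1 - r^2)
Γ^r_{θ θ} = (r^3 + r)/(r^2 - 1)
Γ^θ_{r θ} = (-r^2 - 1)/(r^3 - r)
Ricci tensor (R_{ij} = R^k_{ikj}): R_{rr} = -4/(r^2 - 1)^2, R_{rθ} = 0, R_{θθ} = -4*r^2/(r^2 - 1)^2
Inverse metric: g^{rr} = (1 - r^2)^2/4, g^{θθ} = (1 - r^2)^2/(4*r^2)
R = g^{ij} R_{ij} = ((1 - r^2)^2/4)(-4/(r^2 - 1)^2) + ((1 - r^2)^2/(4*r^2))(-4*r^2/(r^2 - 1)^2) = -2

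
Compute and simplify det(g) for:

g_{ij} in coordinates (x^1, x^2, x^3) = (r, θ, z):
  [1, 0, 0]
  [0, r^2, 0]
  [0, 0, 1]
Diagonal metric: det(g) = g_{11}·g_{22}·g_{33}
= (1)·(r^2)·(1)
det(g) = r^2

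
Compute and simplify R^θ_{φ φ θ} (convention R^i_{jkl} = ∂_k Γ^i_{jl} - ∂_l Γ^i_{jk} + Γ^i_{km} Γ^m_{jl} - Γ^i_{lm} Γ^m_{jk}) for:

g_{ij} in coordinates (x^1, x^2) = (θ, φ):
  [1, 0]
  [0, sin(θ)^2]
Non-zero Christoffel symbols (Γ^k_{ij} = Γ^k_{ji}):
Γ^θ_{φ φ} = -sin(2*θ)/2
Γ^φ_{θ φ} = 1/tan(θ)
R^θ_{φ φ θ} = ∂_φ Γ^θ_{φ θ} - ∂_θ Γ^θ_{φ φ} + Γ^θ_{φ m} Γ^m_{φ θ} - Γ^θ_{θ m} Γ^m_{φ φ}
  = (0) - (-cos(2*θ)) + (-cos(θ)^2) - (0) = -sin(θ)^2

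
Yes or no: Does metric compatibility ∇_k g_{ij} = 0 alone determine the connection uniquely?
One also needs vanishing torsion; metric compatibility plus torsion-freeness singles out the Levi-Civita connection.
No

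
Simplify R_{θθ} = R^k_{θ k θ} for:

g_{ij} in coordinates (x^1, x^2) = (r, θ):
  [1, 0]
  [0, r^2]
Non-zero Christoffel symbols (Γ^k_{ij} = Γ^k_{ji}):
Γ^r_{θ θ} = -r
Γ^θ_{r θ} = 1/r
R^r_{θ r θ} = ∂_r Γ^r_{θ θ} - ∂_θ Γ^r_{θ r} + Γ^r_{r m} Γ^m_{θ θ} - Γ^r_{θ m} Γ^m_{θ r}
  = (-1) - (0) + (0) - (-1) = 0
R^θ_{θ θ θ} = 0 (a repeated index in an antisymmetric pair)
R_{θθ} = R^r_{θ r θ} + R^θ_{θ θ θ} = (0) + (0) = 0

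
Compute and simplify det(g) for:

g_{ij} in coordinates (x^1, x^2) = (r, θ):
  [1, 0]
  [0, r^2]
For a 2×2 metric: det(g) = g_{11}·g_{22} - g_{12}·g_{21}
= (1)·(r^2) - (0)·(0)
= r^2 - 0
det(g) = r^2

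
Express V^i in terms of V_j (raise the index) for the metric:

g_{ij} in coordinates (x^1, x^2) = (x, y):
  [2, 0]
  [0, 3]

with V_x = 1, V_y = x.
Inverse metric (diagonal): g^{xx} = 1/2, g^{yy} = 1/3
V^i = g^{ij} V_j:
V^x = (1/2)(1) + (0)(x) = 1/2
V^y = (0)(1) + (1/3)(x) = x/3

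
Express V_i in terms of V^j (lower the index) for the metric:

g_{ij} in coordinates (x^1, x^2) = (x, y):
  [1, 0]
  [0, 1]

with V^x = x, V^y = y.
V_i = g_{ij} V^j:
V_x = (1)(x) + (0)(y) = x
V_y = (0)(x) + (1)(y) = y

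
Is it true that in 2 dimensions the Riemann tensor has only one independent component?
The number of independent components is n^2(n^2-1)/12 = 4·3/12 = 1 for n = 2 (e.g. R_{1212}).
Yes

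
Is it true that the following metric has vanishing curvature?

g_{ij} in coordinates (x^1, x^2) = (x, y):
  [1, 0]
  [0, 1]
All metric components are constant, so every Christoffel symbol vanishes and R^i_{jkl} = 0.
Yes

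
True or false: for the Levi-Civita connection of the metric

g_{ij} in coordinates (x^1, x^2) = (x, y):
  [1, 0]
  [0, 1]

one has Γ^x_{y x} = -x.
Γ^x_{y x} = (1/2) g^{xx} (∂_y g_{xx} + ∂_x g_{xy} - ∂_x g_{yx}) = (1/2)(1)((0) + (0) - (0)) = 0
This differs from the proposed value -x.
False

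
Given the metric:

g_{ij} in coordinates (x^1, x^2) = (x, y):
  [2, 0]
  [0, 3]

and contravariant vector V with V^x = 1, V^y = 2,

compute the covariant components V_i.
V_i = g_{ij} V^j:
V_x = (2)(1) + (0)(2) = 2
V_y = (0)(1) + (3)(2) = 6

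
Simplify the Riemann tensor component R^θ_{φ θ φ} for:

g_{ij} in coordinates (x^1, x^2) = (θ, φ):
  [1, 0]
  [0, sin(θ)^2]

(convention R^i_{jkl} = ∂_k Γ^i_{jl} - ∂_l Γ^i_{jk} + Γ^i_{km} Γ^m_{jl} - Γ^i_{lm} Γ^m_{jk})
Non-zero Christoffel symbols (Γ^k_{ij} = Γ^k_{ji}):
Γ^θ_{φ φ} = -sin(2*θ)/2
Γ^φ_{θ φ} = 1/tan(θ)
R^θ_{φ θ φ} = ∂_θ Γ^θ_{φ φ} - ∂_φ Γ^θ_{φ θ} + Γ^θ_{θ m} Γ^m_{φ φ} - Γ^θ_{φ m} Γ^m_{φ θ}
  = (-cos(2*θ)) - (0) + (0) - (-cos(θ)^2) = sin(θ)^2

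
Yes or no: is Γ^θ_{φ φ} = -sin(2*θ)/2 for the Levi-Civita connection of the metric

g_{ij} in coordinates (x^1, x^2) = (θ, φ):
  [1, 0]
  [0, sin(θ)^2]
Γ^θ_{φ φ} = (1/2) g^{θθ} (∂_φ g_{θφ} + ∂_φ g_{θφ} - ∂_θ g_{φφ}) = (1/2)(1)((0) + (0) - (sin(2*θ))) = -sin(2*θ)/2
This equals the proposed value -sin(2*θ)/2.
Yes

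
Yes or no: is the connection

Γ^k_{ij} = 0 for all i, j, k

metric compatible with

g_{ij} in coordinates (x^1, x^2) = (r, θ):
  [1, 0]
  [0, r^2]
Using ∇_k g_{ij} = ∂_k g_{ij} - Γ^m_{ki} g_{mj} - Γ^m_{kj} g_{im}:
∇_r g_{θθ} = (2*r) - (0) - (0) = 2*r ≠ 0
So the connection is not metric compatible (it is not the Levi-Civita connection).
No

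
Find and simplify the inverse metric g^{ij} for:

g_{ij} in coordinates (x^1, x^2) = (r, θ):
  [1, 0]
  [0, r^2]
The metric is diagonal, so g^{ij} is diagonal with entries 1/g_{ii}: diag(1, 1/(r^2)).
g^{ij}:
  [1, 0]
  [0, 1/r^2]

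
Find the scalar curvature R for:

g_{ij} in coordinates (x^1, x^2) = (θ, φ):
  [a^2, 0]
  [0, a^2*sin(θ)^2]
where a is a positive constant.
Non-zero Christoffel symbols (Γ^k_{ij} = Γ^k_{ji}):
Γ^θ_{φ φ} = -sin(2*θ)/2
Γ^φ_{θ φ} = 1/tan(θ)
Ricci tensor (R_{ij} = R^k_{ikj}): R_{θθ} = 1, R_{θφ} = 0, R_{φφ} = sin(θ)^2
Inverse metric: g^{θθ} = 1/a^2, g^{φφ} = 1/(a^2*sin(θ)^2)
R = g^{ij} R_{ij} = (1/a^2)(1) + (1/(a^2*sin(θ)^2))(sin(θ)^2) = 2/a^2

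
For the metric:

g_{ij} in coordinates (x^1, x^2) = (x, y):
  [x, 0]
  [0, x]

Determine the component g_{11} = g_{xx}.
With x^1 = x, x^2 = y, g_{11} = g_{xx} is the row-1, column-1 entry of the matrix.
g_{11} = x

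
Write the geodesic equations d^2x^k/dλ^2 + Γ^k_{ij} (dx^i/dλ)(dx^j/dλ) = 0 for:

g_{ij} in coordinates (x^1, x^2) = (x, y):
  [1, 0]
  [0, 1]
Geodesic equation: d^2x^k/dλ^2 + Γ^k_{ij} (dx^i/dλ)(dx^j/dλ) = 0.
All Christoffel symbols vanish, so the geodesics are straight lines:
d^2x/dλ^2 = 0
d^2y/dλ^2 = 0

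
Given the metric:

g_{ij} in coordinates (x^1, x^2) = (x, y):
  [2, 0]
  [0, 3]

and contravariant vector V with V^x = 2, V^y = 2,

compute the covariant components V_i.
V_i = g_{ij} V^j:
V_x = (2)(2) + (0)(2) = 4
V_y = (0)(2) + (3)(2) = 6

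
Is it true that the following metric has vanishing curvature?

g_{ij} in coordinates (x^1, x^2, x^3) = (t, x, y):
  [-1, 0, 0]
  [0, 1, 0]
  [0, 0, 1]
All metric components are constant, so every Christoffel symbol vanishes and R^i_{jkl} = 0.
Yes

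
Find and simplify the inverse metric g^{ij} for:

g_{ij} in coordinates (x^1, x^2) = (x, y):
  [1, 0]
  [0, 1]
The metric is diagonal, so g^{ij} is diagonal with entries 1/g_{ii}: diag(1, 1).
g^{ij}:
  [1, 0]
  [0, 1]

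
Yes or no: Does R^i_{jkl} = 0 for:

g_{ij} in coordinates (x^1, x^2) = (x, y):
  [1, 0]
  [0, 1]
All metric components are constant, so every Christoffel symbol vanishes and R^i_{jkl} = 0.
Yes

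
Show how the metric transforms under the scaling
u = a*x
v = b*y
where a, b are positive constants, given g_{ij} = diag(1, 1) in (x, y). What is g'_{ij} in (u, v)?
Invert the transformation: x = u/a, y = v/b
g'_{ij} = (∂x^k/∂x'^i)(∂x^l/∂x'^j) g_{kl}; with g_{kl} = δ_{kl} this is Σ_k (∂x^k/∂x'^i)(∂x^k/∂x'^j).
Jacobian: ∂x/∂u = 1/a, ∂x/∂v = 0, ∂y/∂u = 0, ∂y/∂v = 1/b
g'_{uu} = (1/a)(1/a) + (0)(0) = 1/a^2
g'_{uv} = (1/a)(0) + (0)(1/b) = 0
g'_{vv} = (0)(0) + (1/b)(1/b) = 1/b^2
g'_{ij} = diag(1/a^2, 1/b^2)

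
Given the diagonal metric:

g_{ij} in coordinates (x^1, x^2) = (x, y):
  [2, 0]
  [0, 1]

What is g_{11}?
With x^1 = x, x^2 = y, g_{11} = g_{xx} is the row-1, column-1 entry of the matrix.
g_{11} = 2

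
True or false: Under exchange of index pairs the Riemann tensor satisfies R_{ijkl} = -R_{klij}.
The pair-exchange symmetry has a plus sign: R_{ijkl} = +R_{klij}.
False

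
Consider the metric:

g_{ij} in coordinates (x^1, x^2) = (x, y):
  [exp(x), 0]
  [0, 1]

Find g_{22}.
With x^1 = x, x^2 = y, g_{22} = g_{yy} is the row-2, column-2 entry of the matrix.
g_{22} = 1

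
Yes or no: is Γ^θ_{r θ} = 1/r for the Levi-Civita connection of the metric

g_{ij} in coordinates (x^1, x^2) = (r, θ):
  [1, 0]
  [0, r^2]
Γ^θ_{r θ} = (1/2) g^{θθ} (∂_r g_{θθ} + ∂_θ g_{θr} - ∂_θ g_{rθ}) = (1/2)(1/r^2)((2*r) + (0) - (0)) = 1/r
This equals the proposed value 1/r.
Yes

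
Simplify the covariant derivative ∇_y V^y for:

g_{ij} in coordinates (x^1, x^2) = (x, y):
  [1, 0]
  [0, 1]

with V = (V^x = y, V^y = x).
All Christoffel symbols are zero.
∇_y V^y = ∂_y V^y + Γ^y_{y j} V^j
  = (0) + (0)(y) + (0)(x)
  = 0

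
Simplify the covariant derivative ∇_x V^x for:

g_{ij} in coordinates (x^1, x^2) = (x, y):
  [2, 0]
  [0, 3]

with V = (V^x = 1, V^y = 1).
All Christoffel symbols are zero.
∇_x V^x = ∂_x V^x + Γ^x_{x j} V^j
  = (0) + (0)(1) + (0)(1)
  = 0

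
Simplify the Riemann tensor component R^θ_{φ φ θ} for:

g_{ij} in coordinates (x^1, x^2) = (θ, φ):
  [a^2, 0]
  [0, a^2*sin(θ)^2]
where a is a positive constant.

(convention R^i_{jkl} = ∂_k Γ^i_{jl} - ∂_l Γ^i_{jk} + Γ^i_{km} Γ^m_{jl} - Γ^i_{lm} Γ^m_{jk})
Non-zero Christoffel symbols (Γ^k_{ij} = Γ^k_{ji}):
Γ^θ_{φ φ} = -sin(2*θ)/2
Γ^φ_{θ φ} = 1/tan(θ)
R^θ_{φ φ θ} = ∂_φ Γ^θ_{φ θ} - ∂_θ Γ^θ_{φ φ} + Γ^θ_{φ m} Γ^m_{φ θ} - Γ^θ_{θ m} Γ^m_{φ φ}
  = (0) - (-cos(2*θ)) + (-cos(θ)^2) - (0) = -sin(θ)^2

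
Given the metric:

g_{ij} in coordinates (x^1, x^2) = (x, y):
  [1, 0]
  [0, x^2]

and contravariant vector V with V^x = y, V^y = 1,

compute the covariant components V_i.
V_i = g_{ij} V^j:
V_x = (1)(y) + (0)(1) = y
V_y = (0)(y) + (x^2)(1) = x^2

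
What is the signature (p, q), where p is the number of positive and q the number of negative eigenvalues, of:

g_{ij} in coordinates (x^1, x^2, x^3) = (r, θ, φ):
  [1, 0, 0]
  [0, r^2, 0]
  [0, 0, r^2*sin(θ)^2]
The metric is diagonal, so its eigenvalues are the diagonal entries: 1, r^2, r^2*sin(θ)^2 (at a generic point, where coordinate-dependent entries are positive).
3 positive, 0 negative.
(3, 0) - Riemannian (positive definite)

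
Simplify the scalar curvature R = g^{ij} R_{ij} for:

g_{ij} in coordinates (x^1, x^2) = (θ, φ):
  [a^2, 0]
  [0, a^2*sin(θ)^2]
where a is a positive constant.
Non-zero Christoffel symbols (Γ^k_{ij} = Γ^k_{ji}):
Γ^θ_{φ φ} = -sin(2*θ)/2
Γ^φ_{θ φ} = 1/tan(θ)
Ricci tensor (R_{ij} = R^k_{ikj}): R_{θθ} = 1, R_{θφ} = 0, R_{φφ} = sin(θ)^2
Inverse metric: g^{θθ} = 1/a^2, g^{φφ} = 1/(a^2*sin(θ)^2)
R = g^{ij} R_{ij} = (1/a^2)(1) + (1/(a^2*sin(θ)^2))(sin(θ)^2) = 2/a^2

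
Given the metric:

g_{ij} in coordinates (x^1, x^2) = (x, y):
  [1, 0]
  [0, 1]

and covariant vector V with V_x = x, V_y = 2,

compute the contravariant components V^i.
Inverse metric (diagonal): g^{xx} = 1, g^{yy} = 1
V^i = g^{ij} V_j:
V^x = (1)(x) + (0)(2) = x
V^y = (0)(x) + (1)(2) = 2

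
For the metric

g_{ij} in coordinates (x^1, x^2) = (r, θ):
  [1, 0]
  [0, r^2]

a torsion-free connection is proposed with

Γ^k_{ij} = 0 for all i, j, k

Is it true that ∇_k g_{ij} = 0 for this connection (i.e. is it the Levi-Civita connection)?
Using ∇_k g_{ij} = ∂_k g_{ij} - Γ^m_{ki} g_{mj} - Γ^m_{kj} g_{im}:
∇_r g_{θθ} = (2*r) - (0) - (0) = 2*r ≠ 0
So the connection is not metric compatible (it is not the Levi-Civita connection).
No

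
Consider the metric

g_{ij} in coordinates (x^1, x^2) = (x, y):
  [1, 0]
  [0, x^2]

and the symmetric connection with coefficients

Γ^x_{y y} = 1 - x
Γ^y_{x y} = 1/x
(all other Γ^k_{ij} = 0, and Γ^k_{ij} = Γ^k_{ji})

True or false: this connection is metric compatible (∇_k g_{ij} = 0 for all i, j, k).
Using ∇_k g_{ij} = ∂_k g_{ij} - Γ^m_{ki} g_{mj} - Γ^m_{kj} g_{im}:
∇_y g_{xy} = (0) - (x) - (1 - x) = -1 ≠ 0
So the connection is not metric compatible (it is not the Levi-Civita connection).
False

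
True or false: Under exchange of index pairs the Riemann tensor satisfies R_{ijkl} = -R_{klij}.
The pair-exchange symmetry has a plus sign: R_{ijkl} = +R_{klij}.
False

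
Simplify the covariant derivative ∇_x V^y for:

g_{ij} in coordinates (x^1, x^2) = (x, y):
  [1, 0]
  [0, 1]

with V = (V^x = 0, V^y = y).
All Christoffel symbols are zero.
∇_x V^y = ∂_x V^y + Γ^y_{x j} V^j
  = (0) + (0)(0) + (0)(y)
  = 0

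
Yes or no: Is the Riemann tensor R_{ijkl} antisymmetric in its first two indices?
R_{ijkl} = -R_{jikl} (follows from metric compatibility).
Yes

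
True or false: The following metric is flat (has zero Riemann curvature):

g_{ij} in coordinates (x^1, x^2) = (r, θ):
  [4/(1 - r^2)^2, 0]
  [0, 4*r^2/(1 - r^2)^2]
Non-zero Christoffel symbols:
Γ^r_{r r} = 2*r/(1 - r^2)
Γ^r_{θ θ} = (r^3 + r)/(r^2 - 1)
Γ^θ_{r θ} = (-r^2 - 1)/(r^3 - r)
Ricci tensor: R_{rr} = -4/(r^2 - 1)^2, R_{rθ} = 0, R_{θθ} = -4*r^2/(r^2 - 1)^2
The Ricci tensor is non-zero, so the Riemann tensor is non-zero: not flat.
False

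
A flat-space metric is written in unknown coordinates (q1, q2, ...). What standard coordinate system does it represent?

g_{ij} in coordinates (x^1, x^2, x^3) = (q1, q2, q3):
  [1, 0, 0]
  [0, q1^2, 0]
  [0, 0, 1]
The line element ds^2 = dq1^2 + q1^2 dq2^2 + dq3^2 is dr^2 + r^2 dθ^2 + dz^2 with q1 = r, q2 = θ, q3 = z.
cylindrical coordinates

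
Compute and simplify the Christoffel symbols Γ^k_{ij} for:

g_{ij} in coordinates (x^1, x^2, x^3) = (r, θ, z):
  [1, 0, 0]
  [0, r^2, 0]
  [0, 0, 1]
Using Γ^k_{ij} = (1/2) g^{km} (∂_i g_{mj} + ∂_j g_{mi} - ∂_m g_{ij}); the metric is diagonal, so only the m = k term contributes.
Non-zero symbols (using the symmetry Γ^k_{ij} = Γ^k_{ji}):
Γ^r_{θ θ} = (1/2) g^{rr} (∂_θ g_{rθ} + ∂_θ g_{rθ} - ∂_r g_{θθ}) = (1/2)(1)((0) + (0) - (2*r)) = -r
Γ^θ_{r θ} = (1/2) g^{θθ} (∂_r g_{θθ} + ∂_θ g_{θr} - ∂_θ g_{rθ}) = (1/2)(1/r^2)((2*r) + (0) - (0)) = 1/r
All other Christoffel symbols are zero.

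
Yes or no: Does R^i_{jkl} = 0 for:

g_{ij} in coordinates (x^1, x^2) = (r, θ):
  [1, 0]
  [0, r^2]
Non-zero Christoffel symbols:
Γ^r_{θ θ} = -r
Γ^θ_{r θ} = 1/r
Ricci tensor: R_{rr} = 0, R_{rθ} = 0, R_{θθ} = 0
All R_{ij} vanish; in 2 dimensions the Riemann tensor is fully determined by the Ricci tensor, so R^i_{jkl} = 0: the metric is flat (curvilinear coordinates on flat space).
Yes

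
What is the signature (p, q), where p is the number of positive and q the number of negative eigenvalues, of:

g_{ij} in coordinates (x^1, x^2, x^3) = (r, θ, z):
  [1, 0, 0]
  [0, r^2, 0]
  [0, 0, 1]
The metric is diagonal, so its eigenvalues are the diagonal entries: 1, r^2, 1 (at a generic point, where coordinate-dependent entries are positive).
3 positive, 0 negative.
(3, 0) - Riemannian (positive definite)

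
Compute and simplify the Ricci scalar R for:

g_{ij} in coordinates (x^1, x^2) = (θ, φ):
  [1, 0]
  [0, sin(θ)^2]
Non-zero Christoffel symbols (Γ^k_{ij} = Γ^k_{ji}):
Γ^θ_{φ φ} = -sin(2*θ)/2
Γ^φ_{θ φ} = 1/tan(θ)
Ricci tensor (R_{ij} = R^k_{ikj}): R_{θθ} = 1, R_{θφ} = 0, R_{φφ} = sin(θ)^2
Inverse metric: g^{θθ} = 1, g^{φφ} = 1/sin(θ)^2
R = g^{ij} R_{ij} = (1)(1) + (1/sin(θ)^2)(sin(θ)^2) = 2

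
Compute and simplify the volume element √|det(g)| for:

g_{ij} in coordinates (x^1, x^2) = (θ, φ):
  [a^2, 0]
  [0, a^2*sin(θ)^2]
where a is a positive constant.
det(g) = a^4*sin(θ)^2
√|det(g)| = a^2*sin(θ) (taking 0 < θ < π so that |sin(θ)| = sin(θ))
Volume element: dV = a^2*sin(θ) dθ dφ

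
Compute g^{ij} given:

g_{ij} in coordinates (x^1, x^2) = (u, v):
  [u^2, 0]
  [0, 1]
The metric is diagonal, so g^{ij} is diagonal with entries 1/g_{ii}: diag(1/(u^2), 1).
g^{ij}:
  [1/u^2, 0]
  [0, 1]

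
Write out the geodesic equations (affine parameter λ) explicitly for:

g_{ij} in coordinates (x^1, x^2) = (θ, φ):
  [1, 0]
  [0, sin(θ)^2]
Geodesic equation: d^2x^k/dλ^2 + Γ^k_{ij} (dx^i/dλ)(dx^j/dλ) = 0.
Non-zero Christoffel symbols:
Γ^θ_{φ φ} = -sin(2*θ)/2
Γ^φ_{θ φ} = 1/tan(θ)
Substituting (the symmetric pair Γ^k_{ij}, Γ^k_{ji} combines into a factor 2):
d^2θ/dλ^2 - (sin(2*θ)/2) (dφ/dλ)^2 = 0
d^2φ/dλ^2 + (2/tan(θ)) (dθ/dλ)(dφ/dλ) = 0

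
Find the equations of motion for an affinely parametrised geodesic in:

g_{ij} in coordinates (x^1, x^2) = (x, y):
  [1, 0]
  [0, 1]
Geodesic equation: d^2x^k/dλ^2 + Γ^k_{ij} (dx^i/dλ)(dx^j/dλ) = 0.
All Christoffel symbols vanish, so the geodesics are straight lines:
d^2x/dλ^2 = 0
d^2y/dλ^2 = 0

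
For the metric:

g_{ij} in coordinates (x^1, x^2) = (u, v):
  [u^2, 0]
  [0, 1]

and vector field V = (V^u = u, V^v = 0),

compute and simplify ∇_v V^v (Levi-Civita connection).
Non-zero Christoffel symbols:
Γ^u_{u u} = 1/u
∇_v V^v = ∂_v V^v + Γ^v_{v j} V^j
  = (0) + (0)(u) + (0)(0)
  = 0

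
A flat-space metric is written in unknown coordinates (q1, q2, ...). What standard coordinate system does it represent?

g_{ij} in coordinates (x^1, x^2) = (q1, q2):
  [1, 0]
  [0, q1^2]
The line element ds^2 = dq1^2 + q1^2 dq2^2 is dr^2 + r^2 dθ^2 with q1 = r, q2 = θ.
polar coordinates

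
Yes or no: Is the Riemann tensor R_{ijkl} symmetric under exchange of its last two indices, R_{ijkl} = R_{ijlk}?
It is antisymmetric in the last pair: R_{ijkl} = -R_{ijlk}.
No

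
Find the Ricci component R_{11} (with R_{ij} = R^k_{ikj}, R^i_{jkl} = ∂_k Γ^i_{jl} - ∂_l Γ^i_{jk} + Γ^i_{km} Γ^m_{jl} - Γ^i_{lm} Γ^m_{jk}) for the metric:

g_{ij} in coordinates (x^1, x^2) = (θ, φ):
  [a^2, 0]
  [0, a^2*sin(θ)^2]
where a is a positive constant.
Non-zero Christoffel symbols (Γ^k_{ij} = Γ^k_{ji}):
Γ^θ_{φ φ} = -sin(2*θ)/2
Γ^φ_{θ φ} = 1/tan(θ)
R^θ_{θ θ θ} = 0 (a repeated index in an antisymmetric pair)
R^φ_{θ φ θ} = ∂_φ Γ^φ_{θ θ} - ∂_θ Γ^φ_{θ φ} + Γ^φ_{φ m} Γ^m_{θ θ} - Γ^φ_{θ m} Γ^m_{θ φ}
  = (0) - (-1/sin(θ)^2) + (0) - (1/tan(θ)^2) = 1
R_{θθ} = R^θ_{θ θ θ} + R^φ_{θ φ θ} = (0) + (1) = 1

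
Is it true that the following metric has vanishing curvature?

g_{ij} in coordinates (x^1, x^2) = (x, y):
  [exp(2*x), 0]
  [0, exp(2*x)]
Non-zero Christoffel symbols:
Γ^x_{x x} = 1
Γ^x_{y y} = -1
Γ^y_{x y} = 1
Ricci tensor: R_{xx} = 0, R_{xy} = 0, R_{yy} = 0
All R_{ij} vanish; in 2 dimensions the Riemann tensor is fully determined by the Ricci tensor, so R^i_{jkl} = 0: the metric is flat (curvilinear coordinates on flat space).
Yes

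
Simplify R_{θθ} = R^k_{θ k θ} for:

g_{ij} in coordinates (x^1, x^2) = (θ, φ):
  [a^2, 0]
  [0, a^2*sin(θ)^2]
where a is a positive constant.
Non-zero Christoffel symbols (Γ^k_{ij} = Γ^k_{ji}):
Γ^θ_{φ φ} = -sin(2*θ)/2
Γ^φ_{θ φ} = 1/tan(θ)
R^θ_{θ θ θ} = 0 (a repeated index in an antisymmetric pair)
R^φ_{θ φ θ} = ∂_φ Γ^φ_{θ θ} - ∂_θ Γ^φ_{θ φ} + Γ^φ_{φ m} Γ^m_{θ θ} - Γ^φ_{θ m} Γ^m_{θ φ}
  = (0) - (-1/sin(θ)^2) + (0) - (1/tan(θ)^2) = 1
R_{θθ} = R^θ_{θ θ θ} + R^φ_{θ φ θ} = (0) + (1) = 1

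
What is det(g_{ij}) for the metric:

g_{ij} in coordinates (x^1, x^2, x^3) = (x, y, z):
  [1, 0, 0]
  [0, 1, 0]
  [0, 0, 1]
Diagonal metric: det(g) = g_{11}·g_{22}·g_{33}
= (1)·(1)·(1)
det(g) = 1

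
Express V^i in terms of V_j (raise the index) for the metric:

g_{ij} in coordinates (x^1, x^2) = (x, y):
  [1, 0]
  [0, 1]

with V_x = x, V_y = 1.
Inverse metric (diagonal): g^{xx} = 1, g^{yy} = 1
V^i = g^{ij} V_j:
V^x = (1)(x) + (0)(1) = x
V^y = (0)(x) + (1)(1) = 1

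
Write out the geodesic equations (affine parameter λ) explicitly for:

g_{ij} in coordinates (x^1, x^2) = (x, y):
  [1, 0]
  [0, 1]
Geodesic equation: d^2x^k/dλ^2 + Γ^k_{ij} (dx^i/dλ)(dx^j/dλ) = 0.
All Christoffel symbols vanish, so the geodesics are straight lines:
d^2x/dλ^2 = 0
d^2y/dλ^2 = 0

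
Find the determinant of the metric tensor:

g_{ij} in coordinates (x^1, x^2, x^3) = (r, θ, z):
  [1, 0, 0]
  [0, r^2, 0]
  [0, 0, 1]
Diagonal metric: det(g) = g_{11}·g_{22}·g_{33}
= (1)·(r^2)·(1)
det(g) = r^2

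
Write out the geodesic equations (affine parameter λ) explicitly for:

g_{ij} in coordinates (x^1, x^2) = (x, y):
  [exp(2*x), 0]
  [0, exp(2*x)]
Geodesic equation: d^2x^k/dλ^2 + Γ^k_{ij} (dx^i/dλ)(dx^j/dλ) = 0.
Non-zero Christoffel symbols:
Γ^x_{x x} = 1
Γ^x_{y y} = -1
Γ^y_{x y} = 1
Substituting (the symmetric pair Γ^k_{ij}, Γ^k_{ji} combines into a factor 2):
d^2x/dλ^2 + (dx/dλ)^2 - (dy/dλ)^2 = 0
d^2y/dλ^2 + 2 (dx/dλ)(dy/dλ) = 0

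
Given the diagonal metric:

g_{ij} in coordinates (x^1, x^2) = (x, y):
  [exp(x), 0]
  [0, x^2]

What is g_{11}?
With x^1 = x, x^2 = y, g_{11} = g_{xx} is the row-1, column-1 entry of the matrix.
g_{11} = exp(x)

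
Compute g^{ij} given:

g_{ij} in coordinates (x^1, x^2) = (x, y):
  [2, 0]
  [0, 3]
The metric is diagonal, so g^{ij} is diagonal with entries 1/g_{ii}: diag(1/2, 1/3).
g^{ij}:
  [1/2, 0]
  [0, 1/3]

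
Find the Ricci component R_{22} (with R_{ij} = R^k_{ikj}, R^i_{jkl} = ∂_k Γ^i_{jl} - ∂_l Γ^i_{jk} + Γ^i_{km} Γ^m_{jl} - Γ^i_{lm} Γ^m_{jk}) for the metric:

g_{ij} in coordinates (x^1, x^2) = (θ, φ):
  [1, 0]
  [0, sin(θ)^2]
Non-zero Christoffel symbols (Γ^k_{ij} = Γ^k_{ji}):
Γ^θ_{φ φ} = -sin(2*θ)/2
Γ^φ_{θ φ} = 1/tan(θ)
R^θ_{φ θ φ} = ∂_θ Γ^θ_{φ φ} - ∂_φ Γ^θ_{φ θ} + Γ^θ_{θ m} Γ^m_{φ φ} - Γ^θ_{φ m} Γ^m_{φ θ}
  = (-cos(2*θ)) - (0) + (0) - (-cos(θ)^2) = sin(θ)^2
R^φ_{φ φ φ} = 0 (a repeated index in an antisymmetric pair)
R_{φφ} = R^θ_{φ θ φ} + R^φ_{φ φ φ} = (sin(θ)^2) + (0) = sin(θ)^2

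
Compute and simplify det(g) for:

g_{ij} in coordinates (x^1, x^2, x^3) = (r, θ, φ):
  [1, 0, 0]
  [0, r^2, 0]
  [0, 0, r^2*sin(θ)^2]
Diagonal metric: det(g) = g_{11}·g_{22}·g_{33}
= (1)·(r^2)·(r^2*sin(θ)^2)
det(g) = r^4*sin(θ)^2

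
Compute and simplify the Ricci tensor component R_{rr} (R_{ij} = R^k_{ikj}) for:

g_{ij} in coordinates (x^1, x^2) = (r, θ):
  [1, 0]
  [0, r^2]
Non-zero Christoffel symbols (Γ^k_{ij} = Γ^k_{ji}):
Γ^r_{θ θ} = -r
Γ^θ_{r θ} = 1/r
R^r_{r r r} = 0 (a repeated index in an antisymmetric pair)
R^θ_{r θ r} = ∂_θ Γ^θ_{r r} - ∂_r Γ^θ_{r θ} + Γ^θ_{θ m} Γ^m_{r r} - Γ^θ_{r m} Γ^m_{r θ}
  = (0) - (-1/r^2) + (0) - (1/r^2) = 0
R_{rr} = R^r_{r r r} + R^θ_{r θ r} = (0) + (0) = 0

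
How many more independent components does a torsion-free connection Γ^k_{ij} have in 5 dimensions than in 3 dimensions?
Independent components in n dimensions: n × n(n+1)/2 = n^2(n+1)/2.
5D: 5 × 15 = 75
3D: 3 × 6 = 18
Difference = 75 - 18 = 57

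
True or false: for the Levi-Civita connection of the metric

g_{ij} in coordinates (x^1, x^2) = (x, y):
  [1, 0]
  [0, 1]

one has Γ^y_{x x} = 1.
Γ^y_{x x} = (1/2) g^{yy} (∂_x g_{yx} + ∂_x g_{yx} - ∂_y g_{xx}) = (1/2)(1)((0) + (0) - (0)) = 0
This differs from the proposed value 1.
False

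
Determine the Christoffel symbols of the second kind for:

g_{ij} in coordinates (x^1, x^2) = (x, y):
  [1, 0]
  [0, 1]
Using Γ^k_{ij} = (1/2) g^{km} (∂_i g_{mj} + ∂_j g_{mi} - ∂_m g_{ij}); the metric is diagonal, so only the m = k term contributes.
Every metric component is constant, so all ∂_m g_{ij} = 0 and every Christoffel symbol vanishes.
All Christoffel symbols are zero.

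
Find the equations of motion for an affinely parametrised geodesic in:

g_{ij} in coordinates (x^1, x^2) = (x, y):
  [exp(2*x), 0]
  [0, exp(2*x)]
Geodesic equation: d^2x^k/dλ^2 + Γ^k_{ij} (dx^i/dλ)(dx^j/dλ) = 0.
Non-zero Christoffel symbols:
Γ^x_{x x} = 1
Γ^x_{y y} = -1
Γ^y_{x y} = 1
Substituting (the symmetric pair Γ^k_{ij}, Γ^k_{ji} combines into a factor 2):
d^2x/dλ^2 + (dx/dλ)^2 - (dy/dλ)^2 = 0
d^2y/dλ^2 + 2 (dx/dλ)(dy/dλ) = 0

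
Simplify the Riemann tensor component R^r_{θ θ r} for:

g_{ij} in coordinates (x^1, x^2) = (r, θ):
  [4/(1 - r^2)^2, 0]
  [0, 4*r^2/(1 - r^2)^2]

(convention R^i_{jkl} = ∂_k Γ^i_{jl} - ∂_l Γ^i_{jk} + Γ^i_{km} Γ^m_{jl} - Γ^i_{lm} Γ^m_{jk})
Non-zero Christoffel symbols (Γ^k_{ij} = Γ^k_{ji}):
Γ^r_{r r} = 2*r/(1 - r^2)
Γ^r_{θ θ} = (r^3 + r)/(r^2 - 1)
Γ^θ_{r θ} = (-r^2 - 1)/(r^3 - r)
R^r_{θ θ r} = ∂_θ Γ^r_{θ r} - ∂_r Γ^r_{θ θ} + Γ^r_{θ m} Γ^m_{θ r} - Γ^r_{r m} Γ^m_{θ θ}
  = (0) - ((r^4 - 4*r^2 - 1)/(r^2 - 1)^2) + (-(r^2 + 1)^2/(r^2 - 1)^2) - (-2*r^2*(r^2 + 1)/(r^2 - 1)^2) = 4*r^2/(r^2 - 1)^2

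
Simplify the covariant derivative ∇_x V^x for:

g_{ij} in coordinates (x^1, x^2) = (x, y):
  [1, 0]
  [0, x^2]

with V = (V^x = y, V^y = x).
Non-zero Christoffel symbols:
Γ^x_{y y} = -x
Γ^y_{x y} = 1/x
∇_x V^x = ∂_x V^x + Γ^x_{x j} V^j
  = (0) + (0)(y) + (0)(x)
  = 0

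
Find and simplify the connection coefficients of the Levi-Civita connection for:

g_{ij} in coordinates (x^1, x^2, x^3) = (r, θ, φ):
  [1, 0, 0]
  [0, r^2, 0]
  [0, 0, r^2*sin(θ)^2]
Using Γ^k_{ij} = (1/2) g^{km} (∂_i g_{mj} + ∂_j g_{mi} - ∂_m g_{ij}); the metric is diagonal, so only the m = k term contributes.
Non-zero symbols (using the symmetry Γ^k_{ij} = Γ^k_{ji}):
Γ^r_{θ θ} = (1/2) g^{rr} (∂_θ g_{rθ} + ∂_θ g_{rθ} - ∂_r g_{θθ}) = (1/2)(1)((0) + (0) - (2*r)) = -r
Γ^r_{φ φ} = (1/2) g^{rr} (∂_φ g_{rφ} + ∂_φ g_{rφ} - ∂_r g_{φφ}) = (1/2)(1)((0) + (0) - (2*r*sin(θ)^2)) = -r*sin(θ)^2
Γ^θ_{r θ} = (1/2) g^{θθ} (∂_r g_{θθ} + ∂_θ g_{θr} - ∂_θ g_{rθ}) = (1/2)(1/r^2)((2*r) + (0) - (0)) = 1/r
Γ^θ_{φ φ} = (1/2) g^{θθ} (∂_φ g_{θφ} + ∂_φ g_{θφ} - ∂_θ g_{φφ}) = (1/2)(1/r^2)((0) + (0) - (r^2*sin(2*θ))) = -sin(2*θ)/2
Γ^φ_{r φ} = (1/2) g^{φφ} (∂_r g_{φφ} + ∂_φ g_{φr} - ∂_φ g_{rφ}) = (1/2)(1/(r^2*sin(θ)^2))((2*r*sin(θ)^2) + (0) - (0)) = 1/r
Γ^φ_{θ φ} = (1/2) g^{φφ} (∂_θ g_{φφ} + ∂_φ g_{φθ} - ∂_φ g_{θφ}) = (1/2)(1/(r^2*sin(θ)^2))((r^2*sin(2*θ)) + (0) - (0)) = 1/tan(θ)
All other Christoffel symbols are zero.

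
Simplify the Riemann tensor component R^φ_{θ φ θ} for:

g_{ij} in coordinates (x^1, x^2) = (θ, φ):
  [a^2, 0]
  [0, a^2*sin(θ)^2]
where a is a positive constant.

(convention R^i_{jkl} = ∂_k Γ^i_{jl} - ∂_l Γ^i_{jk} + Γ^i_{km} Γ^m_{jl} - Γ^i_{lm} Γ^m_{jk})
Non-zero Christoffel symbols (Γ^k_{ij} = Γ^k_{ji}):
Γ^θ_{φ φ} = -sin(2*θ)/2
Γ^φ_{θ φ} = 1/tan(θ)
R^φ_{θ φ θ} = ∂_φ Γ^φ_{θ θ} - ∂_θ Γ^φ_{θ φ} + Γ^φ_{φ m} Γ^m_{θ θ} - Γ^φ_{θ m} Γ^m_{θ φ}
  = (0) - (-1/sin(θ)^2) + (0) - (1/tan(θ)^2) = 1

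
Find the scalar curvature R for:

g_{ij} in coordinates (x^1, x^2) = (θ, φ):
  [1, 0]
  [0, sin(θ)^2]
Non-zero Christoffel symbols (Γ^k_{ij} = Γ^k_{ji}):
Γ^θ_{φ φ} = -sin(2*θ)/2
Γ^φ_{θ φ} = 1/tan(θ)
Ricci tensor (R_{ij} = R^k_{ikj}): R_{θθ} = 1, R_{θφ} = 0, R_{φφ} = sin(θ)^2
Inverse metric: g^{θθ} = 1, g^{φφ} = 1/sin(θ)^2
R = g^{ij} R_{ij} = (1)(1) + (1/sin(θ)^2)(sin(θ)^2) = 2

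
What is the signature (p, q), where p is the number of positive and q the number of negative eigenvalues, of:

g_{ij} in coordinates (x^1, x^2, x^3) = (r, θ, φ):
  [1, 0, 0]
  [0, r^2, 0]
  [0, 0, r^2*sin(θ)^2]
The metric is diagonal, so its eigenvalues are the diagonal entries: 1, r^2, r^2*sin(θ)^2 (at a generic point, where coordinate-dependent entries are positive).
3 positive, 0 negative.
(3, 0) - Riemannian (positive definite)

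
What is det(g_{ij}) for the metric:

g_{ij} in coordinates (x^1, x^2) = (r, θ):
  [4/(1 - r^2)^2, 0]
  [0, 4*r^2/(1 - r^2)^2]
For a 2×2 metric: det(g) = g_{11}·g_{22} - g_{12}·g_{21}
= (4/(1 - r^2)^2)·(4*r^2/(1 - r^2)^2) - (0)·(0)
= 16*r^2/(1 - r^2)^4 - 0
det(g) = 16*r^2/(1 - r^2)^4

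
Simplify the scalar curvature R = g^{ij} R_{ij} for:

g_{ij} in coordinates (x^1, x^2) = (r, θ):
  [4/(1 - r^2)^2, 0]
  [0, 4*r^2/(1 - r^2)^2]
Non-zero Christoffel symbols (Γ^k_{ij} = Γ^k_{ji}):
Γ^r_{r r} = 2*r/(1 - r^2)
Γ^r_{θ θ} = (r^3 + r)/(r^2 - 1)
Γ^θ_{r θ} = (-r^2 - 1)/(r^3 - r)
Ricci tensor (R_{ij} = R^k_{ikj}): R_{rr} = -4/(r^2 - 1)^2, R_{rθ} = 0, R_{θθ} = -4*r^2/(r^2 - 1)^2
Inverse metric: g^{rr} = (1 - r^2)^2/4, g^{θθ} = (1 - r^2)^2/(4*r^2)
R = g^{ij} R_{ij} = ((1 - r^2)^2/4)(-4/(r^2 - 1)^2) + ((1 - r^2)^2/(4*r^2))(-4*r^2/(r^2 - 1)^2) = -2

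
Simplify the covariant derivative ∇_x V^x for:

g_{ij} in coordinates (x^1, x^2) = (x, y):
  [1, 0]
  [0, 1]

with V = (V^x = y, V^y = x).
All Christoffel symbols are zero.
∇_x V^x = ∂_x V^x + Γ^x_{x j} V^j
  = (0) + (0)(y) + (0)(x)
  = 0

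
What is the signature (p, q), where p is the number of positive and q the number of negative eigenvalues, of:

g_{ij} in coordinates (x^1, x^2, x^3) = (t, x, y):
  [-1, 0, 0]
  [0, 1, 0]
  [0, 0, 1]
The metric is diagonal, so its eigenvalues are the diagonal entries: -1, 1, 1 (at a generic point, where coordinate-dependent entries are positive).
2 positive, 1 negative.
(2, 1) - Lorentzian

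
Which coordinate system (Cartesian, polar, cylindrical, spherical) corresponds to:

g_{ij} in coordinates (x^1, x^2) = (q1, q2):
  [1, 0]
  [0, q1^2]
The line element ds^2 = dq1^2 + q1^2 dq2^2 is dr^2 + r^2 dθ^2 with q1 = r, q2 = θ.
polar coordinates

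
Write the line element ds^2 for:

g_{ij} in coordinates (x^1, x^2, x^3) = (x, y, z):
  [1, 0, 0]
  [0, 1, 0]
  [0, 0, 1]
ds^2 = g_{ij} dx^i dx^j; only the non-zero components contribute.
ds^2 = dx^2 + dy^2 + dz^2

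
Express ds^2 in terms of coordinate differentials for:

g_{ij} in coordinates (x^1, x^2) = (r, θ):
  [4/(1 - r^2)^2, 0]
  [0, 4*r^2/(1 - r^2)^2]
ds^2 = g_{ij} dx^i dx^j; only the non-zero components contribute.
ds^2 = (4/(1 - r^2)^2) dr^2 + (4*r^2/(1 - r^2)^2) dθ^2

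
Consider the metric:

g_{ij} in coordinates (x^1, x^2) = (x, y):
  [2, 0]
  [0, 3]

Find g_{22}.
With x^1 = x, x^2 = y, g_{22} = g_{yy} is the row-2, column-2 entry of the matrix.
g_{22} = 3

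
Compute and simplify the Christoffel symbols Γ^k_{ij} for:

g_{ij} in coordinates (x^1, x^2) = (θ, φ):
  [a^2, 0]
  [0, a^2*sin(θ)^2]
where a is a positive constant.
Using Γ^k_{ij} = (1/2) g^{km} (∂_i g_{mj} + ∂_j g_{mi} - ∂_m g_{ij}); the metric is diagonal, so only the m = k term contributes.
Non-zero symbols (using the symmetry Γ^k_{ij} = Γ^k_{ji}):
Γ^θ_{φ φ} = (1/2) g^{θθ} (∂_φ g_{θφ} + ∂_φ g_{θφ} - ∂_θ g_{φφ}) = (1/2)(1/a^2)((0) + (0) - (a^2*sin(2*θ))) = -sin(2*θ)/2
Γ^φ_{θ φ} = (1/2) g^{φφ} (∂_θ g_{φφ} + ∂_φ g_{φθ} - ∂_φ g_{θφ}) = (1/2)(1/(a^2*sin(θ)^2))((a^2*sin(2*θ)) + (0) - (0)) = 1/tan(θ)
All other Christoffel symbols are zero.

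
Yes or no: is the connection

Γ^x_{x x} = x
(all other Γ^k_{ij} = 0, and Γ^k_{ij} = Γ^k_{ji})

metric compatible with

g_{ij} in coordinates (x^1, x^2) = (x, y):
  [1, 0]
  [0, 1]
Using ∇_k g_{ij} = ∂_k g_{ij} - Γ^m_{ki} g_{mj} - Γ^m_{kj} g_{im}:
∇_x g_{xx} = (0) - (x) - (x) = -2*x ≠ 0
So the connection is not metric compatible (it is not the Levi-Civita connection).
No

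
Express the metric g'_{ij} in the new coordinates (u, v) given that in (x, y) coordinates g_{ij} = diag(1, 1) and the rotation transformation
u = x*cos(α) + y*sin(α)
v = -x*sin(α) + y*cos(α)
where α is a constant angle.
Invert the transformation: x = u*cos(α) - v*sin(α), y = u*sin(α) + v*cos(α)
g'_{ij} = (∂x^k/∂x'^i)(∂x^l/∂x'^j) g_{kl}; with g_{kl} = δ_{kl} this is Σ_k (∂x^k/∂x'^i)(∂x^k/∂x'^j).
Jacobian: ∂x/∂u = cos(α), ∂x/∂v = -sin(α), ∂y/∂u = sin(α), ∂y/∂v = cos(α)
g'_{uu} = (cos(α))(cos(α)) + (sin(α))(sin(α)) = 1
g'_{uv} = (cos(α))(-sin(α)) + (sin(α))(cos(α)) = 0
g'_{vv} = (-sin(α))(-sin(α)) + (cos(α))(cos(α)) = 1
g'_{ij} = diag(1, 1)
The Euclidean metric is invariant under rotations.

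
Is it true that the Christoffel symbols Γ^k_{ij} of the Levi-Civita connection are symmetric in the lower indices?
The Levi-Civita connection is torsion-free, which is exactly Γ^k_{ij} = Γ^k_{ji}.
Yes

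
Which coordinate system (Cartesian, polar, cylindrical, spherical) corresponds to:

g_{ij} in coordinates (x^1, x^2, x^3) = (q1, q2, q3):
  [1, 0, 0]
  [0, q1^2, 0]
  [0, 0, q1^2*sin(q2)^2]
The line element ds^2 = dq1^2 + q1^2 dq2^2 + q1^2 sin(q2)^2 dq3^2 is dr^2 + r^2 dθ^2 + r^2 sin(θ)^2 dφ^2 with q1 = r, q2 = θ, q3 = φ.
spherical coordinates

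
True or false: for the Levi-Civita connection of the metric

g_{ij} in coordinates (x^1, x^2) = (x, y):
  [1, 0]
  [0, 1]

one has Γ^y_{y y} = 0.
Γ^y_{y y} = (1/2) g^{yy} (∂_y g_{yy} + ∂_y g_{yy} - ∂_y g_{yy}) = (1/2)(1)((0) + (0) - (0)) = 0
This equals the proposed value 0.
True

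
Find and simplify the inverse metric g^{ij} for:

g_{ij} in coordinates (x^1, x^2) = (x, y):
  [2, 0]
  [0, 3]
The metric is diagonal, so g^{ij} is diagonal with entries 1/g_{ii}: diag(1/2, 1/3).
g^{ij}:
  [1/2, 0]
  [0, 1/3]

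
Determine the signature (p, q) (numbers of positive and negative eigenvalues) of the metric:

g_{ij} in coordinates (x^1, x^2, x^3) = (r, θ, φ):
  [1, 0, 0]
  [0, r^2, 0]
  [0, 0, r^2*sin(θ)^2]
The metric is diagonal, so its eigenvalues are the diagonal entries: 1, r^2, r^2*sin(θ)^2 (at a generic point, where coordinate-dependent entries are positive).
3 positive, 0 negative.
(3, 0) - Riemannian (positive definite)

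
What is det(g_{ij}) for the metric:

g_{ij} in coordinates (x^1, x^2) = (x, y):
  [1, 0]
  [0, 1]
For a 2×2 metric: det(g) = g_{11}·g_{22} - g_{12}·g_{21}
= (1)·(1) - (0)·(0)
= 1 - 0
det(g) = 1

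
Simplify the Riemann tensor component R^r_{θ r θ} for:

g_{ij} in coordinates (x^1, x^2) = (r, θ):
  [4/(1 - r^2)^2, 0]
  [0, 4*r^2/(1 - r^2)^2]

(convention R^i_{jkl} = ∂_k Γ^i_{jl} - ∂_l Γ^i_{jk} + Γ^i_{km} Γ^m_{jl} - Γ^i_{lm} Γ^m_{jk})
Non-zero Christoffel symbols (Γ^k_{ij} = Γ^k_{ji}):
Γ^r_{r r} = 2*r/(1 - r^2)
Γ^r_{θ θ} = (r^3 + r)/(r^2 - 1)
Γ^θ_{r θ} = (-r^2 - 1)/(r^3 - r)
R^r_{θ r θ} = ∂_r Γ^r_{θ θ} - ∂_θ Γ^r_{θ r} + Γ^r_{r m} Γ^m_{θ θ} - Γ^r_{θ m} Γ^m_{θ r}
  = ((r^4 - 4*r^2 - 1)/(r^2 - 1)^2) - (0) + (-2*r^2*(r^2 + 1)/(r^2 - 1)^2) - (-(r^2 + 1)^2/(r^2 - 1)^2) = -4*r^2/(r^2 - 1)^2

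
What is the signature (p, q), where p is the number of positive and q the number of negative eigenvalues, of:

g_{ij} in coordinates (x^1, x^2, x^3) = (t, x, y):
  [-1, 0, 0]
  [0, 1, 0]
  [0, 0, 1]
The metric is diagonal, so its eigenvalues are the diagonal entries: -1, 1, 1 (at a generic point, where coordinate-dependent entries are positive).
2 positive, 1 negative.
(2, 1) - Lorentzian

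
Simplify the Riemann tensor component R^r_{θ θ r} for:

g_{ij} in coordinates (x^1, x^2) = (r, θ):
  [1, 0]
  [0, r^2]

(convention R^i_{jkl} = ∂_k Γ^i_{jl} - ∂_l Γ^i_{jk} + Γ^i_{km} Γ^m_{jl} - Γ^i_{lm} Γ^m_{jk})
Non-zero Christoffel symbols (Γ^k_{ij} = Γ^k_{ji}):
Γ^r_{θ θ} = -r
Γ^θ_{r θ} = 1/r
R^r_{θ θ r} = ∂_θ Γ^r_{θ r} - ∂_r Γ^r_{θ θ} + Γ^r_{θ m} Γ^m_{θ r} - Γ^r_{r m} Γ^m_{θ θ}
  = (0) - (-1) + (-1) - (0) = 0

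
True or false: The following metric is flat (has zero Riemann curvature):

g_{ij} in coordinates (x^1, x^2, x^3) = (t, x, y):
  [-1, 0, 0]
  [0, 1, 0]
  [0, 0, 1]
All metric components are constant, so every Christoffel symbol vanishes and R^i_{jkl} = 0.
True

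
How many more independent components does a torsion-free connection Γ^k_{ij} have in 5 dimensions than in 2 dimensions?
Independent components in n dimensions: n × n(n+1)/2 = n^2(n+1)/2.
5D: 5 × 15 = 75
2D: 2 × 3 = 6
Difference = 75 - 6 = 69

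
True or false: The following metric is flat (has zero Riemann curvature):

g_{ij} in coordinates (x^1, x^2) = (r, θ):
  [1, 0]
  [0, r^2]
Non-zero Christoffel symbols:
Γ^r_{θ θ} = -r
Γ^θ_{r θ} = 1/r
Ricci tensor: R_{rr} = 0, R_{rθ} = 0, R_{θθ} = 0
All R_{ij} vanish; in 2 dimensions the Riemann tensor is fully determined by the Ricci tensor, so R^i_{jkl} = 0: the metric is flat (curvilinear coordinates on flat space).
True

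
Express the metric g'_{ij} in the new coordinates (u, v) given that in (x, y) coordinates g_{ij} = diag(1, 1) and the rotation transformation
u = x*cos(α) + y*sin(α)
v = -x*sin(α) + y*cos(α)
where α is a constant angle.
Invert the transformation: x = u*cos(α) - v*sin(α), y = u*sin(α) + v*cos(α)
g'_{ij} = (∂x^k/∂x'^i)(∂x^l/∂x'^j) g_{kl}; with g_{kl} = δ_{kl} this is Σ_k (∂x^k/∂x'^i)(∂x^k/∂x'^j).
Jacobian: ∂x/∂u = cos(α), ∂x/∂v = -sin(α), ∂y/∂u = sin(α), ∂y/∂v = cos(α)
g'_{uu} = (cos(α))(cos(α)) + (sin(α))(sin(α)) = 1
g'_{uv} = (cos(α))(-sin(α)) + (sin(α))(cos(α)) = 0
g'_{vv} = (-sin(α))(-sin(α)) + (cos(α))(cos(α)) = 1
g'_{ij} = diag(1, 1)
The Euclidean metric is invariant under rotations.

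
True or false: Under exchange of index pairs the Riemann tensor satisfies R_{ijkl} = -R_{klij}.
The pair-exchange symmetry has a plus sign: R_{ijkl} = +R_{klij}.
False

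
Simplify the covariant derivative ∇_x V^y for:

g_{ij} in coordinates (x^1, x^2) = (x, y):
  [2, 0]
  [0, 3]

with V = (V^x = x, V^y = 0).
All Christoffel symbols are zero.
∇_x V^y = ∂_x V^y + Γ^y_{x j} V^j
  = (0) + (0)(x) + (0)(0)
  = 0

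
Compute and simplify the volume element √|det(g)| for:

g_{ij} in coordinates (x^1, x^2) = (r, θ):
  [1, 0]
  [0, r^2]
det(g) = r^2
√|det(g)| = r
Volume element: dV = r dr dθ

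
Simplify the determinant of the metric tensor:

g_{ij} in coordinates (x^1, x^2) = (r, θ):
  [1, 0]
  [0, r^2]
For a 2×2 metric: det(g) = g_{11}·g_{22} - g_{12}·g_{21}
= (1)·(r^2) - (0)·(0)
= r^2 - 0
det(g) = r^2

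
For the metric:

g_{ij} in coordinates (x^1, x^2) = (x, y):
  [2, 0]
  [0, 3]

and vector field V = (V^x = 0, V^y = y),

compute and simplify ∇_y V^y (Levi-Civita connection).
All Christoffel symbols are zero.
∇_y V^y = ∂_y V^y + Γ^y_{y j} V^j
  = (1) + (0)(0) + (0)(y)
  = 1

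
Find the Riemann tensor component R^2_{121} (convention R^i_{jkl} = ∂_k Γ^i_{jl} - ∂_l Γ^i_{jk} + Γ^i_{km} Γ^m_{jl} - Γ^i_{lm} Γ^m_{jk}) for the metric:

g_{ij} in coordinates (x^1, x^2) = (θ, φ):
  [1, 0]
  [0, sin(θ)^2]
Non-zero Christoffel symbols (Γ^k_{ij} = Γ^k_{ji}):
Γ^θ_{φ φ} = -sin(2*θ)/2
Γ^φ_{θ φ} = 1/tan(θ)
R^φ_{θ φ θ} = ∂_φ Γ^φ_{θ θ} - ∂_θ Γ^φ_{θ φ} + Γ^φ_{φ m} Γ^m_{θ θ} - Γ^φ_{θ m} Γ^m_{θ φ}
  = (0) - (-1/sin(θ)^2) + (0) - (1/tan(θ)^2) = 1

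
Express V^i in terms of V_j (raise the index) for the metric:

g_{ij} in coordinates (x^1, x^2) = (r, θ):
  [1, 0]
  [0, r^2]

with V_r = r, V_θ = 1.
Inverse metric (diagonal): g^{rr} = 1, g^{θθ} = 1/r^2
V^i = g^{ij} V_j:
V^r = (1)(r) + (0)(1) = r
V^θ = (0)(r) + (1/r^2)(1) = 1/r^2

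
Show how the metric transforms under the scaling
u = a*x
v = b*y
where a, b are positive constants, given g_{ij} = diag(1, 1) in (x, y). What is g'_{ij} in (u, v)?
Invert the transformation: x = u/a, y = v/b
g'_{ij} = (∂x^k/∂x'^i)(∂x^l/∂x'^j) g_{kl}; with g_{kl} = δ_{kl} this is Σ_k (∂x^k/∂x'^i)(∂x^k/∂x'^j).
Jacobian: ∂x/∂u = 1/a, ∂x/∂v = 0, ∂y/∂u = 0, ∂y/∂v = 1/b
g'_{uu} = (1/a)(1/a) + (0)(0) = 1/a^2
g'_{uv} = (1/a)(0) + (0)(1/b) = 0
g'_{vv} = (0)(0) + (1/b)(1/b) = 1/b^2
g'_{ij} = diag(1/a^2, 1/b^2)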